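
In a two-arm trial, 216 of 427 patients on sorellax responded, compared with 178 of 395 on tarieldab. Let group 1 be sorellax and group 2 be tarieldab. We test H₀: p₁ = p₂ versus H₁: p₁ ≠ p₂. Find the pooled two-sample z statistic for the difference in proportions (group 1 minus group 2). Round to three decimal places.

z = 1.583

p̂₁ = 216/427 ≈ 0.50585, p̂₂ = 178/395 ≈ 0.45063.
Pooled p̂ = (216+178)/(427+395) = 394/822 = 0.47932.
SE = √(0.249572 × 0.00487357) = 0.03488.
z = (0.50585 − 0.45063)/0.03488 = 0.05522/0.03488 = 1.583.
Two-sided p-value ≈ 2·Φ(−1.583) = 0.1133.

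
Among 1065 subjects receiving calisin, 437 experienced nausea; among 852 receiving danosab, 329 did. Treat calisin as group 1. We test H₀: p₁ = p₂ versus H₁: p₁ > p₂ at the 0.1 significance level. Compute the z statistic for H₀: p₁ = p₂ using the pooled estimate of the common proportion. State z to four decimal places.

z = 1.0739

p̂₁ = 437/1065 ≈ 0.4103286, p̂₂ = 329/852 ≈ 0.3861502.
Pooled p̂ = (437+329)/(1065+852) = 766/1917 = 0.3995827.
SE = √(p̂(1−p̂)(1/n₁+1/n₂)) = √(0.3995827·0.6004173·0.00211268) = √(0.000506866) = 0.0225137.
z = (0.4103286 − 0.3861502)/0.0225137 = 0.0241784/0.0225137 = 1.0739.
p-value = P(Z > 1.074) ≈ 0.1414, so at α = 0.1 we fail to reject H₀.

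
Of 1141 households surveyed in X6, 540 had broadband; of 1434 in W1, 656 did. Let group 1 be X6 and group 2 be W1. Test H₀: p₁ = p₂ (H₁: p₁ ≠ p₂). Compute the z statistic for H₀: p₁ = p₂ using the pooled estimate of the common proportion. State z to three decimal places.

p̂₁ = 540/1141 = 0.47327, p̂₂ = 656/1434 = 0.45746.
Pooled p̂ = (540+656)/(1141+1434) = 1196/2575 = 0.46447.
SE = √(p̂(1−p̂)(1/n₁+1/n₂)) = √(0.46447·0.53553·0.00157377) = √(0.000391456) = 0.01979.
z = (0.47327 − 0.45746)/0.01979 = 0.01581/0.01979 = 0.799.

z = 0.799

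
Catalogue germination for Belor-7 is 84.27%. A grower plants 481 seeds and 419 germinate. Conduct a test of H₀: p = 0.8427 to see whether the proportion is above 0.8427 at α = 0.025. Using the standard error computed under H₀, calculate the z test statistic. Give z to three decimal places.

p̂ = 419/481 = 0.87110.
Under H₀, SE = √(0.8427·0.1573/481) = √(0.000275586) = 0.01660.
z = (0.87110 − 0.8427)/0.01660 = 0.02840/0.01660 = 1.711.
p-value = P(Z > 1.711) ≈ 0.0436, so at α = 0.025 we fail to reject H₀.

z = 1.711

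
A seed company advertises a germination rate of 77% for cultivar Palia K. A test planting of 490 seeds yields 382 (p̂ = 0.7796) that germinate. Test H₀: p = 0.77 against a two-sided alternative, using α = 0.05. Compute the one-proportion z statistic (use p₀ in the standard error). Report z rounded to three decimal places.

p̂ = 382/490 = 0.779592.
Under H₀, SE = √(0.77·0.23/490) = √(0.000361429) = 0.019011.
z = (0.779592 − 0.77)/0.019011 = 0.009592/0.019011 = 0.505.
p-value = 2·P(Z > 0.505) ≈ 0.6139; since p > α = 0.05, fail to reject H₀.

z = 0.505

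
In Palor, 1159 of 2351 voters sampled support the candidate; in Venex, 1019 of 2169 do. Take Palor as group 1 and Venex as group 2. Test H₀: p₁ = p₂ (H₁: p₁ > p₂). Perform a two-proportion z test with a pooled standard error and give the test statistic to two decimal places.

p̂₁ = 1159/2351 = 0.4930, p̂₂ = 1019/2169 = 0.4698.
Pooled p̂ = (1159+1019)/(2351+2169) = 2178/4520 = 0.4819.
SE = √(0.249671 × 0.000886393) = 0.0149.
z = (0.4930 − 0.4698)/0.0149 = 0.0232/0.0149 = 1.56.

z = 1.56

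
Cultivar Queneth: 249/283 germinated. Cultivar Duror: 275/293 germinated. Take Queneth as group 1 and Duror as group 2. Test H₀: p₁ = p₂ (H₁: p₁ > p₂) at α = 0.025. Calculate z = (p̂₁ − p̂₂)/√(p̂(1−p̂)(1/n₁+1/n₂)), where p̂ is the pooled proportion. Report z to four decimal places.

p̂₁ = 249/283 ≈ 0.879859, p̂₂ = 275/293 ≈ 0.938567.
Pooled p̂ = (249+275)/(283+293) = 524/576 = 0.909722.
SE = √(p̂(1−p̂)(1/n₁+1/n₂)) = √(0.909722·0.090278·0.00694654) = √(0.000570503) = 0.023885.
z = (0.879859 − 0.938567)/0.023885 = -0.058708/0.023885 = -2.4579.
p-value = P(Z > -2.458) ≈ 0.9930; since p > α = 0.025, fail to reject H₀.

z = -2.4579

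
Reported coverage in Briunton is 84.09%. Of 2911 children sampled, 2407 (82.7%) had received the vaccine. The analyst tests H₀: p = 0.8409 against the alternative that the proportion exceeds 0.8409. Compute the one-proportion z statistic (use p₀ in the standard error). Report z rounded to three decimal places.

z = -2.070

p̂ = 2407/2911 = 0.8268636.
Under H₀, SE = √(0.8409·0.1591/2911) = √(4.59592e-05) = 0.0067793.
z = (0.8268636 − 0.8409)/0.0067793 = -0.0140364/0.0067793 = -2.070.
p-value = P(Z > -2.070) ≈ 0.9808.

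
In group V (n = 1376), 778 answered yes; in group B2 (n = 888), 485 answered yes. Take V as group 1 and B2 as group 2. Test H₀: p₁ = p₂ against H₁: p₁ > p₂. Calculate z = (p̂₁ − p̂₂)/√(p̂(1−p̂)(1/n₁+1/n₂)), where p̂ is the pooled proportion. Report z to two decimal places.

p̂₁ = 778/1376 = 0.5654, p̂₂ = 485/888 = 0.5462.
Pooled p̂ = (778+485)/(1376+888) = 1263/2264 = 0.5579.
SE = √(0.246652 × 0.00185287) = 0.0214.
z = (0.5654 − 0.5462)/0.0214 = 0.0192/0.0214 = 0.90.

z = 0.90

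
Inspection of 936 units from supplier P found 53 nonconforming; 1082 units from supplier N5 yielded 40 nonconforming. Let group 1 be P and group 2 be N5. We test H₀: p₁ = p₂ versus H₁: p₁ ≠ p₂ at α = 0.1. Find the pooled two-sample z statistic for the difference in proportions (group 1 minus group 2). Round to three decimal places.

p̂₁ = 53/936 ≈ 0.056624, p̂₂ = 40/1082 ≈ 0.036969.
Pooled p̂ = (53+40)/(936+1082) = 93/2018 = 0.046085.
SE = √(p̂(1−p̂)(1/n₁+1/n₂)) = √(0.046085·0.953915·0.00199259) = √(8.7597e-05) = 0.009359.
z = (0.056624 − 0.036969)/0.009359 = 0.019655/0.009359 = 2.100.
p-value = 2·P(Z > 2.100) ≈ 0.0357; since p < α = 0.1, reject H₀.

z = 2.100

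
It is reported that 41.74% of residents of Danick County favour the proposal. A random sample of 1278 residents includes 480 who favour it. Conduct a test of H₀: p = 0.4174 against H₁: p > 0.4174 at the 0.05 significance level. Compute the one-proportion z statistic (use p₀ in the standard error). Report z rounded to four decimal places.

p̂ = 480/1278 = 0.375587.
Under H₀, SE = √(0.4174·0.5826/1278) = √(0.00019028) = 0.013794.
z = (0.375587 − 0.4174)/0.013794 = -0.041813/0.013794 = -3.0312.
p-value = P(Z > -3.031) ≈ 0.9988; since p > α = 0.05, fail to reject H₀.

z = -3.0312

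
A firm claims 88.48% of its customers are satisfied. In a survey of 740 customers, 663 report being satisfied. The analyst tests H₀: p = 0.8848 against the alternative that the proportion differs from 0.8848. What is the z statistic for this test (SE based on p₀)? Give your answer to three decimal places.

z = 0.950

p̂ = 663/740 = 0.89595.
Standard error under H₀: √(0.8848×0.1152/740) = 0.01174.
z = (0.89595 − 0.8848)/0.01174 = 0.01115/0.01174 = 0.950.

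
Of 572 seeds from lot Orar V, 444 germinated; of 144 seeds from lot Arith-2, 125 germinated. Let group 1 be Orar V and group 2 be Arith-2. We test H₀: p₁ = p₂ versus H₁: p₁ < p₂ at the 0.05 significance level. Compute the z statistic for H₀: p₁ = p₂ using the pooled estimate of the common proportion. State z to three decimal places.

p̂₁ = 444/572 ≈ 0.776224, p̂₂ = 125/144 ≈ 0.868056.
Pooled p̂ = (444+125)/(572+144) = 569/716 = 0.794693.
SE = √(0.163156 × 0.0086927) = 0.037660.
z = (0.776224 − 0.868056)/0.037660 = -0.091832/0.037660 = -2.438.
p-value = P(Z < -2.438) ≈ 0.0074, so at α = 0.05 we reject H₀.

z = -2.438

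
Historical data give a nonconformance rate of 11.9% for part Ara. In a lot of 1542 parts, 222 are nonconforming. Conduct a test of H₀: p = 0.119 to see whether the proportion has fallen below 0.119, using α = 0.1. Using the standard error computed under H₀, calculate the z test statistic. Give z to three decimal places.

p̂ = 222/1542 ≈ 0.143969.
Standard error under H₀: √(0.119×0.881/1542) = 0.008246.
z = (0.143969 − 0.119)/0.008246 = 0.024969/0.008246 = 3.028.
p-value = P(Z < 3.028) ≈ 0.9988; since p > α = 0.1, fail to reject H₀.

z = 3.028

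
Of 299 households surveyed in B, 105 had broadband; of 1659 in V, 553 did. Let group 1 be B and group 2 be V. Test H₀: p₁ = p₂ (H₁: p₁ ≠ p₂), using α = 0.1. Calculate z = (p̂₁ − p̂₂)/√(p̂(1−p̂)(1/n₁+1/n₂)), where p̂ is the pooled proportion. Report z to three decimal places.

p̂₁ = 105/299 = 0.35117, p̂₂ = 553/1659 = 0.33333.
Pooled p̂ = (105+553)/(299+1659) = 658/1958 = 0.33606.
SE = √(p̂(1−p̂)(1/n₁+1/n₂)) = √(0.33606·0.66394·0.00394725) = √(0.000880722) = 0.02968.
z = (0.35117 − 0.33333)/0.02968 = 0.01784/0.02968 = 0.601.
Two-sided p-value ≈ 2·Φ(−0.601) = 0.5478, so at α = 0.1 we fail to reject H₀.

z = 0.601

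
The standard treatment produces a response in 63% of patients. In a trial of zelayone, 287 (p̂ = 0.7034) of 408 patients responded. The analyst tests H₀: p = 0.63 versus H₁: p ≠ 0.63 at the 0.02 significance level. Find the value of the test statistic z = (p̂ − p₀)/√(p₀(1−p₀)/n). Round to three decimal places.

z = 3.072

p̂ = 287/408 ≈ 0.70343.
Standard error under H₀: √(0.63×0.37/408) = 0.02390.
z = (0.70343 − 0.63)/0.02390 = 0.07343/0.02390 = 3.072.
p-value = 2·P(Z > 3.072) ≈ 0.0021. With α = 0.02, reject H₀.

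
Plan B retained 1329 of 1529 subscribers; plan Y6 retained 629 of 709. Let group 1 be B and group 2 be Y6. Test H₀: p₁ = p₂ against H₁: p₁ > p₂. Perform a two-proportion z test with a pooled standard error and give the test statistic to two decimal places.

z = -1.20

p̂₁ = 1329/1529 = 0.8692, p̂₂ = 629/709 = 0.8872.
Pooled p̂ = (1329+629)/(1529+709) = 1958/2238 = 0.8749.
SE = √(p̂(1−p̂)(1/n₁+1/n₂)) = √(0.8749·0.1251·0.00206446) = √(0.000225973) = 0.0150.
z = (0.8692 − 0.8872)/0.0150 = -0.0180/0.0150 = -1.20.
p-value = P(Z > -1.195) ≈ 0.8840.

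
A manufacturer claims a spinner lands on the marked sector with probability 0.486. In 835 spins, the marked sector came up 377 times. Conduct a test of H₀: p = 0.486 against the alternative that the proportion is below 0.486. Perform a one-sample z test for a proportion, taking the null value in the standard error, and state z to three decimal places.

z = -1.995

p̂ = 377/835 = 0.451497.
Standard error under H₀: √(0.486×0.514/835) = 0.017296.
z = (0.451497 − 0.486)/0.017296 = -0.034503/0.017296 = -1.995.
p-value = P(Z < -1.995) ≈ 0.0230.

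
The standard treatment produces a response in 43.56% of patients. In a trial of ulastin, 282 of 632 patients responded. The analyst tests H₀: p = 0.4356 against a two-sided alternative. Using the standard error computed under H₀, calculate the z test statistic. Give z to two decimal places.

z = 0.54

p̂ = 282/632 ≈ 0.4462.
Under H₀, SE = √(0.4356·0.5644/632) = √(0.000389007) = 0.0197.
z = (0.4462 − 0.4356)/0.0197 = 0.0106/0.0197 = 0.54.
Two-sided p-value ≈ 2·Φ(−0.538) = 0.5909.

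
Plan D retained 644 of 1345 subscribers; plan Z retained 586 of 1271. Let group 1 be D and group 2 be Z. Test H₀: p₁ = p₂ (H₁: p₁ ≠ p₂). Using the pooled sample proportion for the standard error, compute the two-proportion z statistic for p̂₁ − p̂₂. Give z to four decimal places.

p̂₁ = 644/1345 ≈ 0.478810, p̂₂ = 586/1271 ≈ 0.461054.
Pooled p̂ = (644+586)/(1345+1271) = 1230/2616 = 0.470183.
SE = √(0.249111 × 0.00153028) = 0.019525.
z = (0.478810 − 0.461054)/0.019525 = 0.017756/0.019525 = 0.9094.

z = 0.9094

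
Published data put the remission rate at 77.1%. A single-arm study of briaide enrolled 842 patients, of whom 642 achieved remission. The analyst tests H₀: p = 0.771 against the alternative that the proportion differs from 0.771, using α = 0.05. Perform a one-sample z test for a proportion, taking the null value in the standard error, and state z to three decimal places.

p̂ = 642/842 = 0.76247.
Under H₀, SE = √(0.771·0.229/842) = √(0.00020969) = 0.01448.
z = (0.76247 − 0.771)/0.01448 = -0.00853/0.01448 = -0.589.
Two-sided p-value ≈ 2·Φ(−0.589) = 0.5558, so at α = 0.05 we fail to reject H₀.

z = -0.589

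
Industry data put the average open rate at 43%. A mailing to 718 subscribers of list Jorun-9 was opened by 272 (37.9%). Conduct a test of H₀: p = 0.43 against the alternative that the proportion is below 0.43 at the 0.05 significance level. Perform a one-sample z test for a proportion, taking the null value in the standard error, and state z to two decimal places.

z = -2.77

p̂ = 272/718 = 0.3788.
Under H₀, SE = √(0.43·0.57/718) = √(0.000341365) = 0.0185.
z = (0.3788 − 0.43)/0.0185 = -0.0512/0.0185 = -2.77.
p-value = P(Z < -2.770) ≈ 0.0028; since p < α = 0.05, reject H₀.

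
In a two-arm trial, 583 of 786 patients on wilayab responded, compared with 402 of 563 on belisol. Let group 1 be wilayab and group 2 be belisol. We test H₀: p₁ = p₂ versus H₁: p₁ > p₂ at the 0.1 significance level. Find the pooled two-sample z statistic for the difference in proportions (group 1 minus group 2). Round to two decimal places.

p̂₁ = 583/786 ≈ 0.7417, p̂₂ = 402/563 ≈ 0.7140.
Pooled p̂ = (583+402)/(786+563) = 985/1349 = 0.7302.
SE = √(p̂(1−p̂)(1/n₁+1/n₂)) = √(0.7302·0.2698·0.00304846) = √(0.000600613) = 0.0245.
z = (0.7417 − 0.7140)/0.0245 = 0.0277/0.0245 = 1.13.
p-value = P(Z > 1.130) ≈ 0.1292; since p > α = 0.1, fail to reject H₀.

z = 1.13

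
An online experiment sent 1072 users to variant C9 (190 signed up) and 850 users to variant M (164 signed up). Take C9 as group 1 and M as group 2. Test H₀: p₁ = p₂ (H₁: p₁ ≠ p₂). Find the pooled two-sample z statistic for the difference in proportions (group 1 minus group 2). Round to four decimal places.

z = -0.8820

p̂₁ = 190/1072 = 0.177239, p̂₂ = 164/850 = 0.192941.
Pooled p̂ = (190+164)/(1072+850) = 354/1922 = 0.184183.
SE = √(0.15026 × 0.00210931) = 0.017803.
z = (0.177239 − 0.192941)/0.017803 = -0.015702/0.017803 = -0.8820.
Two-sided p-value ≈ 2·Φ(−0.882) = 0.3778.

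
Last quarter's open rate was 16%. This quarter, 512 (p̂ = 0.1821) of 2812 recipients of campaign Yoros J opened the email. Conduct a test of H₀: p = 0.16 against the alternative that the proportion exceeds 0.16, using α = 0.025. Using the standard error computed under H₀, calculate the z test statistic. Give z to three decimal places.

z = 3.193

p̂ = 512/2812 = 0.1820768.
Under H₀, SE = √(0.16·0.84/2812) = √(4.77952e-05) = 0.0069134.
z = (0.1820768 − 0.16)/0.0069134 = 0.0220768/0.0069134 = 3.193.
p-value = P(Z > 3.193) ≈ 0.0007; since p < α = 0.025, reject H₀.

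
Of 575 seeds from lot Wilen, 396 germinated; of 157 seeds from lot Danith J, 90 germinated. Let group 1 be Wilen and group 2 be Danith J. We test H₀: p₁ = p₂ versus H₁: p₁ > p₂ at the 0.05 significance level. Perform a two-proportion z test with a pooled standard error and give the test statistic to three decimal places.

p̂₁ = 396/575 ≈ 0.688696, p̂₂ = 90/157 ≈ 0.573248.
Pooled p̂ = (396+90)/(575+157) = 486/732 = 0.663934.
SE = √(p̂(1−p̂)(1/n₁+1/n₂)) = √(0.663934·0.336066·0.00810856) = √(0.00180923) = 0.042535.
z = (0.688696 − 0.573248)/0.042535 = 0.115448/0.042535 = 2.714.
p-value = P(Z > 2.714) ≈ 0.0033. With α = 0.05, reject H₀.

z = 2.714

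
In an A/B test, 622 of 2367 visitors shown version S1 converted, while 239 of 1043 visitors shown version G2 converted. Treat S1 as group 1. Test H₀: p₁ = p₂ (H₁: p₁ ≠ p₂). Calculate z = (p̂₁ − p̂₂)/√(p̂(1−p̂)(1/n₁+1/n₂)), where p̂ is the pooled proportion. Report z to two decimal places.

p̂₁ = 622/2367 ≈ 0.26278, p̂₂ = 239/1043 ≈ 0.22915.
Pooled p̂ = (622+239)/(2367+1043) = 861/3410 = 0.25249.
SE = √(p̂(1−p̂)(1/n₁+1/n₂)) = √(0.25249·0.74751·0.00138125) = √(0.000260697) = 0.01615.
z = (0.26278 − 0.22915)/0.01615 = 0.03363/0.01615 = 2.08.
p-value = 2·P(Z > 2.083) ≈ 0.0372.

z = 2.08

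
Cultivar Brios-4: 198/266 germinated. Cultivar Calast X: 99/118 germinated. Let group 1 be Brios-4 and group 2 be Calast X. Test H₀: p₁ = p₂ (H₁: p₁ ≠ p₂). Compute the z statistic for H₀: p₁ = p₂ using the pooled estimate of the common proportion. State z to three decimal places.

p̂₁ = 198/266 = 0.74436, p̂₂ = 99/118 = 0.83898.
Pooled p̂ = (198+99)/(266+118) = 297/384 = 0.77344.
SE = √(p̂(1−p̂)(1/n₁+1/n₂)) = √(0.77344·0.22656·0.012234) = √(0.00214378) = 0.04630.
z = (0.74436 − 0.83898)/0.04630 = -0.09462/0.04630 = -2.044.

z = -2.044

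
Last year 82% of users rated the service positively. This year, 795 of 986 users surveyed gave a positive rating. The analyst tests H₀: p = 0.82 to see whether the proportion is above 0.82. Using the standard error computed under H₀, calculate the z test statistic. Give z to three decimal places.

p̂ = 795/986 = 0.806288.
SE = √(p₀(1−p₀)/n) = √(0.1476/986) = 0.012235.
z = (0.806288 − 0.82)/0.012235 = -0.013712/0.012235 = -1.121.

z = -1.121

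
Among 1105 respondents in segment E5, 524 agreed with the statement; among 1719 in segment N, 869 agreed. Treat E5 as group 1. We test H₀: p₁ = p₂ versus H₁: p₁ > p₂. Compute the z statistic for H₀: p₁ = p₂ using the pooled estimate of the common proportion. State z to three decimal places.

z = -1.625

p̂₁ = 524/1105 = 0.474208, p̂₂ = 869/1719 = 0.505526.
Pooled p̂ = (524+869)/(1105+1719) = 1393/2824 = 0.493272.
SE = √(p̂(1−p̂)(1/n₁+1/n₂)) = √(0.493272·0.506728·0.00148671) = √(0.00037161) = 0.019277.
z = (0.474208 − 0.505526)/0.019277 = -0.031318/0.019277 = -1.625.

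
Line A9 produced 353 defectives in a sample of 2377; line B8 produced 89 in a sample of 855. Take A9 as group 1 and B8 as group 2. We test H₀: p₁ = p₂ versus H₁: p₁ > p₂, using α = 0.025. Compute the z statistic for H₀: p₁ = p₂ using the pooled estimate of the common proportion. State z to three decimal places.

p̂₁ = 353/2377 ≈ 0.148507, p̂₂ = 89/855 ≈ 0.104094.
Pooled p̂ = (353+89)/(2377+855) = 442/3232 = 0.136757.
SE = √(0.118055 × 0.00159029) = 0.013702.
z = (0.148507 − 0.104094)/0.013702 = 0.044413/0.013702 = 3.241.
p-value = P(Z > 3.241) ≈ 0.0006; since p < α = 0.025, reject H₀.

z = 3.241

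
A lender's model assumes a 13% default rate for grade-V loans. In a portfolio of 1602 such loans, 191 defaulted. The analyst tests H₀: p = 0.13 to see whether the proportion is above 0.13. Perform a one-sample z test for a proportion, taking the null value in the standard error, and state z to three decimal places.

z = -1.282

p̂ = 191/1602 ≈ 0.11923.
Standard error under H₀: √(0.13×0.87/1602) = 0.00840.
z = (0.11923 − 0.13)/0.00840 = -0.01077/0.00840 = -1.282.
p-value = P(Z > -1.282) ≈ 0.9001.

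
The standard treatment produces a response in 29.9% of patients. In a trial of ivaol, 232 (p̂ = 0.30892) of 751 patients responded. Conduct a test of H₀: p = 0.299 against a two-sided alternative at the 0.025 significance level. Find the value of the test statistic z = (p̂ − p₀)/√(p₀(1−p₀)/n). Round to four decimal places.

p̂ = 232/751 ≈ 0.308921.
SE = √(p₀(1−p₀)/n) = √(0.2096/751) = 0.016706.
z = (0.308921 − 0.299)/0.016706 = 0.009921/0.016706 = 0.5939.
p-value = 2·P(Z > 0.594) ≈ 0.5526; since p > α = 0.025, fail to reject H₀.

z = 0.5939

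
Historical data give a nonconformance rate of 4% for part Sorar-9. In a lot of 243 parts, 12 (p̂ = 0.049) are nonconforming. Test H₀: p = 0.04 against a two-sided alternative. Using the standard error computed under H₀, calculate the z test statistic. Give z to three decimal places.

p̂ = 12/243 = 0.04938.
SE = √(p₀(1−p₀)/n) = √(0.0384/243) = 0.01257.
z = (0.04938 − 0.04)/0.01257 = 0.00938/0.01257 = 0.746.

z = 0.746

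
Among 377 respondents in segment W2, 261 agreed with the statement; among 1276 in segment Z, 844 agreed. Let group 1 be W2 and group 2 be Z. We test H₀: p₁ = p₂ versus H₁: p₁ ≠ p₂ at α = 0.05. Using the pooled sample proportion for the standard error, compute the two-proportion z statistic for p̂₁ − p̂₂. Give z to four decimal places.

z = 1.1185

p̂₁ = 261/377 ≈ 0.692308, p̂₂ = 844/1276 ≈ 0.661442.
Pooled p̂ = (261+844)/(377+1276) = 1105/1653 = 0.668482.
SE = √(p̂(1−p̂)(1/n₁+1/n₂)) = √(0.668482·0.331518·0.00343622) = √(0.000761514) = 0.027596.
z = (0.692308 − 0.661442)/0.027596 = 0.030866/0.027596 = 1.1185.
p-value = 2·P(Z > 1.119) ≈ 0.2634. With α = 0.05, fail to reject H₀.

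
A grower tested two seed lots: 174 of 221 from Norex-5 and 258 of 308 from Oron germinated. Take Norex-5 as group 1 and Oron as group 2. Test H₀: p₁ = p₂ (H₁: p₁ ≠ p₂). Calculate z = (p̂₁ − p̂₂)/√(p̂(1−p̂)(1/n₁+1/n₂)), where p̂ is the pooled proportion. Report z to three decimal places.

p̂₁ = 174/221 ≈ 0.787330, p̂₂ = 258/308 ≈ 0.837662.
Pooled p̂ = (174+258)/(221+308) = 432/529 = 0.816635.
SE = √(0.149742 × 0.00777164) = 0.034114.
z = (0.787330 − 0.837662)/0.034114 = -0.050332/0.034114 = -1.475.
Two-sided p-value ≈ 2·Φ(−1.475) = 0.1401.

z = -1.475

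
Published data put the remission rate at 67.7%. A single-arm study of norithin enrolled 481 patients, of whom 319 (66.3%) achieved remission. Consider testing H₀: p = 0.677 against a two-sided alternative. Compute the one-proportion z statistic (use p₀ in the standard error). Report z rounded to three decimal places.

z = -0.647

p̂ = 319/481 = 0.66320.
Standard error under H₀: √(0.677×0.323/481) = 0.02132.
z = (0.66320 − 0.677)/0.02132 = -0.01380/0.02132 = -0.647.
Two-sided p-value ≈ 2·Φ(−0.647) = 0.5175.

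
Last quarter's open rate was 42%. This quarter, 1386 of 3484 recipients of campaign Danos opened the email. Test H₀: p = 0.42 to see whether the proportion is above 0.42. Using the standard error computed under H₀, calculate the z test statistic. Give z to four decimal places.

z = -2.6527

p̂ = 1386/3484 = 0.3978186.
SE = √(p₀(1−p₀)/n) = √(0.2436/3484) = 0.0083618.
z = (0.3978186 − 0.42)/0.0083618 = -0.0221814/0.0083618 = -2.6527.
p-value = P(Z > -2.653) ≈ 0.9960.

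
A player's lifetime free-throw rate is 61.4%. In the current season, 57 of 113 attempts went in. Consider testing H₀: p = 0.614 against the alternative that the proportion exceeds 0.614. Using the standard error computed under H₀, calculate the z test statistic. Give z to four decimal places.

z = -2.3926

p̂ = 57/113 ≈ 0.504425.
SE = √(p₀(1−p₀)/n) = √(0.237/113) = 0.045797.
z = (0.504425 − 0.614)/0.045797 = -0.109575/0.045797 = -2.3926.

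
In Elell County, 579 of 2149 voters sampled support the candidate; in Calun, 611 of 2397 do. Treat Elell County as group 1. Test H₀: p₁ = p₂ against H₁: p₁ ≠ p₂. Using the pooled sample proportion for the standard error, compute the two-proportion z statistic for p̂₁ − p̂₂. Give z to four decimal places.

z = 1.1123

p̂₁ = 579/2149 = 0.269428, p̂₂ = 611/2397 = 0.254902.
Pooled p̂ = (579+611)/(2149+2397) = 1190/4546 = 0.261769.
SE = √(p̂(1−p̂)(1/n₁+1/n₂)) = √(0.261769·0.738231·0.000882521) = √(0.000170543) = 0.013059.
z = (0.269428 − 0.254902)/0.013059 = 0.014526/0.013059 = 1.1123.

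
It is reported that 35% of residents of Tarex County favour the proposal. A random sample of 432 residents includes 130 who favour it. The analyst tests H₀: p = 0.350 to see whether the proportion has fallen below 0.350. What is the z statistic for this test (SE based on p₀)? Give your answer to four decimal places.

z = -2.1385

p̂ = 130/432 = 0.300926.
Standard error under H₀: √(0.35×0.65/432) = 0.022948.
z = (0.300926 − 0.35)/0.022948 = -0.049074/0.022948 = -2.1385.
p-value = P(Z < -2.138) ≈ 0.0162.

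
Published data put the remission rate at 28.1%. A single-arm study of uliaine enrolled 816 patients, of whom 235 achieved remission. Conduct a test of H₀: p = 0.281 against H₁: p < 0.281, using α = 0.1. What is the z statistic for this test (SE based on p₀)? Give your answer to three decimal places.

z = 0.444

p̂ = 235/816 = 0.28799.
Under H₀, SE = √(0.281·0.719/816) = √(0.000247597) = 0.01574.
z = (0.28799 − 0.281)/0.01574 = 0.00699/0.01574 = 0.444.
p-value = P(Z < 0.444) ≈ 0.6716, so at α = 0.1 we fail to reject H₀.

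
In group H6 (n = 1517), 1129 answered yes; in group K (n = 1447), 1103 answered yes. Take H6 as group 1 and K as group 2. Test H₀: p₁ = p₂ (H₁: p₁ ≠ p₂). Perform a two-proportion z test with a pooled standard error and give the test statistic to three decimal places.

p̂₁ = 1129/1517 = 0.74423, p̂₂ = 1103/1447 = 0.76227.
Pooled p̂ = (1129+1103)/(1517+1447) = 2232/2964 = 0.75304.
SE = √(p̂(1−p̂)(1/n₁+1/n₂)) = √(0.75304·0.24696·0.00135028) = √(0.000251115) = 0.01585.
z = (0.74423 − 0.76227)/0.01585 = -0.01804/0.01585 = -1.138.
p-value = 2·P(Z > 1.138) ≈ 0.2551.

z = -1.138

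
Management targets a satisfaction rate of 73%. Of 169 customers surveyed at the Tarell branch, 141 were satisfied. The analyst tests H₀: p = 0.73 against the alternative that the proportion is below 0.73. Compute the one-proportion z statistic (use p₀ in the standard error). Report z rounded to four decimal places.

p̂ = 141/169 = 0.834320.
SE = √(p₀(1−p₀)/n) = √(0.1971/169) = 0.034151.
z = (0.834320 − 0.73)/0.034151 = 0.104320/0.034151 = 3.0547.
p-value = P(Z < 3.055) ≈ 0.9989.

z = 3.0547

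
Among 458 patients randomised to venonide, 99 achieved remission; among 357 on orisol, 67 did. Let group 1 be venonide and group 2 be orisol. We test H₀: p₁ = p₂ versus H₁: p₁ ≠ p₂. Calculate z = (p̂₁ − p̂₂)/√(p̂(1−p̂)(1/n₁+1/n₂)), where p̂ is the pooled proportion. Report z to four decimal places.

p̂₁ = 99/458 = 0.216157, p̂₂ = 67/357 = 0.187675.
Pooled p̂ = (99+67)/(458+357) = 166/815 = 0.203681.
SE = √(p̂(1−p̂)(1/n₁+1/n₂)) = √(0.203681·0.796319·0.00498453) = √(0.000808465) = 0.028434.
z = (0.216157 − 0.187675)/0.028434 = 0.028482/0.028434 = 1.0017.
p-value = 2·P(Z > 1.002) ≈ 0.3165.

z = 1.0017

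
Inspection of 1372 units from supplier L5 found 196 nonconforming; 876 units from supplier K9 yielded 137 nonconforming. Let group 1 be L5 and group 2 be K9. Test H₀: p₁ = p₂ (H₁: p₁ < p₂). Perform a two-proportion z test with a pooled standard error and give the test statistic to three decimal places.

p̂₁ = 196/1372 ≈ 0.14286, p̂₂ = 137/876 ≈ 0.15639.
Pooled p̂ = (196+137)/(1372+876) = 333/2248 = 0.14813.
SE = √(0.126189 × 0.00187042) = 0.01536.
z = (0.14286 − 0.15639)/0.01536 = -0.01353/0.01536 = -0.881.
p-value = P(Z < -0.881) ≈ 0.1891.

z = -0.881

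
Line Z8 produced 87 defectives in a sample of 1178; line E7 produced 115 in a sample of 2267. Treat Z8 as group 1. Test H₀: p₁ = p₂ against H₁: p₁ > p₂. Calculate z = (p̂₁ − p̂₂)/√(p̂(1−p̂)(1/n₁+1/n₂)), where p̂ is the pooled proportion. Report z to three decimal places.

z = 2.741

p̂₁ = 87/1178 = 0.073854, p̂₂ = 115/2267 = 0.050728.
Pooled p̂ = (87+115)/(1178+2267) = 202/3445 = 0.058636.
SE = √(0.0551976 × 0.00129001) = 0.008438.
z = (0.073854 − 0.050728)/0.008438 = 0.023126/0.008438 = 2.741.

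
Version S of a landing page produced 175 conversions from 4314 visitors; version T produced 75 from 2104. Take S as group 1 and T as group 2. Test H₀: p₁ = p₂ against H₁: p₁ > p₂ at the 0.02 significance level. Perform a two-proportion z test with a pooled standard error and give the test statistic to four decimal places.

p̂₁ = 175/4314 ≈ 0.0405656, p̂₂ = 75/2104 ≈ 0.0356464.
Pooled p̂ = (175+75)/(4314+2104) = 250/6418 = 0.0389529.
SE = √(0.0374356 × 0.000707089) = 0.0051449.
z = (0.0405656 − 0.0356464)/0.0051449 = 0.0049192/0.0051449 = 0.9561.
p-value = P(Z > 0.956) ≈ 0.1695, so at α = 0.02 we fail to reject H₀.

z = 0.9561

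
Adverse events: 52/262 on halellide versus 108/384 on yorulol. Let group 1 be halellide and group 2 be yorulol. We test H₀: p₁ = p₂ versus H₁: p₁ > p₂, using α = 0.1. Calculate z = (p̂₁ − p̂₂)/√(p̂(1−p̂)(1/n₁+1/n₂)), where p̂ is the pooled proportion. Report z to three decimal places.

z = -2.393

p̂₁ = 52/262 ≈ 0.19847, p̂₂ = 108/384 ≈ 0.28125.
Pooled p̂ = (52+108)/(262+384) = 160/646 = 0.24768.
SE = √(p̂(1−p̂)(1/n₁+1/n₂)) = √(0.24768·0.75232·0.00642096) = √(0.00119644) = 0.03459.
z = (0.19847 − 0.28125)/0.03459 = -0.08278/0.03459 = -2.393.
p-value = P(Z > -2.393) ≈ 0.9916. With α = 0.1, fail to reject H₀.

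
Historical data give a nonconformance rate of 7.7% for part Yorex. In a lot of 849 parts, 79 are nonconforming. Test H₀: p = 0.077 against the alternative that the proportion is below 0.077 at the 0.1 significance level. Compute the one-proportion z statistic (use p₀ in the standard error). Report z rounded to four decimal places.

p̂ = 79/849 = 0.0930506.
SE = √(p₀(1−p₀)/n) = √(0.071071/849) = 0.0091494.
z = (0.0930506 − 0.077)/0.0091494 = 0.0160506/0.0091494 = 1.7543.
p-value = P(Z < 1.754) ≈ 0.9603; since p > α = 0.1, fail to reject H₀.

z = 1.7543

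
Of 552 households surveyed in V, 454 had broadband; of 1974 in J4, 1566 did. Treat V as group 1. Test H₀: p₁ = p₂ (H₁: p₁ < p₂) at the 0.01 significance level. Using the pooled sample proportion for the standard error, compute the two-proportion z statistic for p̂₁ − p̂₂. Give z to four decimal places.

z = 1.5127

p̂₁ = 454/552 ≈ 0.8224638, p̂₂ = 1566/1974 ≈ 0.7933131.
Pooled p̂ = (454+1566)/(552+1974) = 2020/2526 = 0.7996833.
SE = √(p̂(1−p̂)(1/n₁+1/n₂)) = √(0.7996833·0.2003167·0.00231818) = √(0.000371349) = 0.0192704.
z = (0.8224638 − 0.7933131)/0.0192704 = 0.0291507/0.0192704 = 1.5127.
p-value = P(Z < 1.513) ≈ 0.9348. With α = 0.01, fail to reject H₀.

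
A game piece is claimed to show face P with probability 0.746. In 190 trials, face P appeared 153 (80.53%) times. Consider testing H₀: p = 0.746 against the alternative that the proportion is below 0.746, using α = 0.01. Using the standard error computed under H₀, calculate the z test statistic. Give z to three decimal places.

p̂ = 153/190 = 0.80526.
Standard error under H₀: √(0.746×0.254/190) = 0.03158.
z = (0.80526 − 0.746)/0.03158 = 0.05926/0.03158 = 1.877.
p-value = P(Z < 1.877) ≈ 0.9697. With α = 0.01, fail to reject H₀.

z = 1.877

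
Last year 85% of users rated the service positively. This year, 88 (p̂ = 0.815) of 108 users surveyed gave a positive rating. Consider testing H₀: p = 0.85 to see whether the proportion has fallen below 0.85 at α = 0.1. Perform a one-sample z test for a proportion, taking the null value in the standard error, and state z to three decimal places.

p̂ = 88/108 = 0.81481.
SE = √(p₀(1−p₀)/n) = √(0.1275/108) = 0.03436.
z = (0.81481 − 0.85)/0.03436 = -0.03519/0.03436 = -1.024.
p-value = P(Z < -1.024) ≈ 0.1529; since p > α = 0.1, fail to reject H₀.

z = -1.024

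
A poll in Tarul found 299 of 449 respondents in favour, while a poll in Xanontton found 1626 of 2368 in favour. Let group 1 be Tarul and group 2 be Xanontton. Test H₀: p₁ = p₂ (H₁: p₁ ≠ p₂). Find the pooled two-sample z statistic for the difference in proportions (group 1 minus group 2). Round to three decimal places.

p̂₁ = 299/449 = 0.66592, p̂₂ = 1626/2368 = 0.68666.
Pooled p̂ = (299+1626)/(449+2368) = 1925/2817 = 0.68335.
SE = √(p̂(1−p̂)(1/n₁+1/n₂)) = √(0.68335·0.31665·0.00264947) = √(0.000573298) = 0.02394.
z = (0.66592 − 0.68666)/0.02394 = -0.02074/0.02394 = -0.866.
Two-sided p-value ≈ 2·Φ(−0.866) = 0.3866.

z = -0.866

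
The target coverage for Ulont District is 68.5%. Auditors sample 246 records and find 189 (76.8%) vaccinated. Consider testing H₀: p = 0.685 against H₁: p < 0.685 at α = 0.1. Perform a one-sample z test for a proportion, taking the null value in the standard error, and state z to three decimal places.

p̂ = 189/246 = 0.76829.
Standard error under H₀: √(0.685×0.315/246) = 0.02962.
z = (0.76829 − 0.685)/0.02962 = 0.08329/0.02962 = 2.812.
p-value = P(Z < 2.812) ≈ 0.9975; since p > α = 0.1, fail to reject H₀.

z = 2.812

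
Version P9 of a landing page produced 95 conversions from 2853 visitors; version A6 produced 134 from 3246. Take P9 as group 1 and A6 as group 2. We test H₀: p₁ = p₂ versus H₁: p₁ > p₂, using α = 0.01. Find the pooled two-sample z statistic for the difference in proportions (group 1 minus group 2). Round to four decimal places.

p̂₁ = 95/2853 ≈ 0.0332983, p̂₂ = 134/3246 ≈ 0.0412816.
Pooled p̂ = (95+134)/(2853+3246) = 229/6099 = 0.0375471.
SE = √(p̂(1−p̂)(1/n₁+1/n₂)) = √(0.0375471·0.9624529·0.00065858) = √(2.37993e-05) = 0.0048785.
z = (0.0332983 − 0.0412816)/0.0048785 = -0.0079833/0.0048785 = -1.6364.
p-value = P(Z > -1.636) ≈ 0.9491; since p > α = 0.01, fail to reject H₀.

z = -1.6364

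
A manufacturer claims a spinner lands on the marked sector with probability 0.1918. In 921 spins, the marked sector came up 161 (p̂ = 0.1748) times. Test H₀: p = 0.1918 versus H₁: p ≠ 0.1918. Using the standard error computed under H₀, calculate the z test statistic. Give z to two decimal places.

z = -1.31

p̂ = 161/921 = 0.1748.
Standard error under H₀: √(0.1918×0.8082/921) = 0.0130.
z = (0.1748 − 0.1918)/0.0130 = -0.0170/0.0130 = -1.31.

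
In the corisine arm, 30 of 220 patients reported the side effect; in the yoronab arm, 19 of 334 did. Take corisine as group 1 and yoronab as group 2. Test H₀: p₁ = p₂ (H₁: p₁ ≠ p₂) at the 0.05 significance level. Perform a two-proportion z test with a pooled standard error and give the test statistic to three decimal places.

z = 3.224

p̂₁ = 30/220 = 0.13636, p̂₂ = 19/334 = 0.05689.
Pooled p̂ = (30+19)/(220+334) = 49/554 = 0.08845.
SE = √(0.0806247 × 0.00753947) = 0.02465.
z = (0.13636 − 0.05689)/0.02465 = 0.07947/0.02465 = 3.224.
p-value = 2·P(Z > 3.224) ≈ 0.0013; since p < α = 0.05, reject H₀.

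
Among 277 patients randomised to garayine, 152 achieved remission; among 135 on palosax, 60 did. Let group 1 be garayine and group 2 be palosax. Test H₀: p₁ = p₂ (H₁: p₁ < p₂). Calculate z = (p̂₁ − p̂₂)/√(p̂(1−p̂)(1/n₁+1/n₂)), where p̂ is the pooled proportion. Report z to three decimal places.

p̂₁ = 152/277 = 0.54874, p̂₂ = 60/135 = 0.44444.
Pooled p̂ = (152+60)/(277+135) = 212/412 = 0.51456.
SE = √(p̂(1−p̂)(1/n₁+1/n₂)) = √(0.51456·0.48544·0.0110175) = √(0.00275204) = 0.05246.
z = (0.54874 − 0.44444)/0.05246 = 0.10430/0.05246 = 1.988.

z = 1.988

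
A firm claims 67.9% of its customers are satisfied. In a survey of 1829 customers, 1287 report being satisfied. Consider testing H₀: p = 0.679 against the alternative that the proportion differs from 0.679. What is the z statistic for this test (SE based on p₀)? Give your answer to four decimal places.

p̂ = 1287/1829 ≈ 0.703663.
Standard error under H₀: √(0.679×0.321/1829) = 0.010916.
z = (0.703663 − 0.679)/0.010916 = 0.024663/0.010916 = 2.2593.

z = 2.2593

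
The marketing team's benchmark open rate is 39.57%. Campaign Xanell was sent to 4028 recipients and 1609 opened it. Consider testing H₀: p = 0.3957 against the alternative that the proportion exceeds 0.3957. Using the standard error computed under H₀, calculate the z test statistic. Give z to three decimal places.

p̂ = 1609/4028 ≈ 0.39945.
Standard error under H₀: √(0.3957×0.6043/4028) = 0.00770.
z = (0.39945 − 0.3957)/0.00770 = 0.00375/0.00770 = 0.487.
p-value = P(Z > 0.487) ≈ 0.3131.

z = 0.487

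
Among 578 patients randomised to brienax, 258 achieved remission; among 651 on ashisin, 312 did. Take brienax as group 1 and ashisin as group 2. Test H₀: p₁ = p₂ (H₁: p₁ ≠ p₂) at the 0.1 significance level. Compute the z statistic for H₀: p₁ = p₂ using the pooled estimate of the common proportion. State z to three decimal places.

z = -1.154

p̂₁ = 258/578 ≈ 0.44637, p̂₂ = 312/651 ≈ 0.47926.
Pooled p̂ = (258+312)/(578+651) = 570/1229 = 0.46379.
SE = √(p̂(1−p̂)(1/n₁+1/n₂)) = √(0.46379·0.53621·0.0032662) = √(0.000812268) = 0.02850.
z = (0.44637 − 0.47926)/0.02850 = -0.03289/0.02850 = -1.154.
p-value = 2·P(Z > 1.154) ≈ 0.2484, so at α = 0.1 we fail to reject H₀.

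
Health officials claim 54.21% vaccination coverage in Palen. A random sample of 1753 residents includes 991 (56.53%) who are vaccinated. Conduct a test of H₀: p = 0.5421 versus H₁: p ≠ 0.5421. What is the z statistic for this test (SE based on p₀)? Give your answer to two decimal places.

p̂ = 991/1753 ≈ 0.5653.
SE = √(p₀(1−p₀)/n) = √(0.24823/1753) = 0.0119.
z = (0.5653 − 0.5421)/0.0119 = 0.0232/0.0119 = 1.95.
Two-sided p-value ≈ 2·Φ(−1.951) = 0.0511.

z = 1.95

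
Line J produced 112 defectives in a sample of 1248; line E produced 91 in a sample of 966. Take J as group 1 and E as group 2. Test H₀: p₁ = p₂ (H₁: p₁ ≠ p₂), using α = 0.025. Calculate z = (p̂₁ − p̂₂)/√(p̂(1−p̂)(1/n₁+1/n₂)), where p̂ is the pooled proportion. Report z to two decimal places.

z = -0.36

p̂₁ = 112/1248 = 0.0897, p̂₂ = 91/966 = 0.0942.
Pooled p̂ = (112+91)/(1248+966) = 203/2214 = 0.0917.
SE = √(0.0832823 × 0.00183648) = 0.0124.
z = (0.0897 − 0.0942)/0.0124 = -0.0045/0.0124 = -0.36.
p-value = 2·P(Z > 0.361) ≈ 0.7184; since p > α = 0.025, fail to reject H₀.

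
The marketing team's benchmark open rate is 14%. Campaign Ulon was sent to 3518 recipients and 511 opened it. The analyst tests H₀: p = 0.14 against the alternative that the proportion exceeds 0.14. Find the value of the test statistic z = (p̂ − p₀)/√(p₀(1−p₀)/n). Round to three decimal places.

p̂ = 511/3518 ≈ 0.145253.
Standard error under H₀: √(0.14×0.86/3518) = 0.005850.
z = (0.145253 − 0.14)/0.005850 = 0.005253/0.005850 = 0.898.
p-value = P(Z > 0.898) ≈ 0.1846.

z = 0.898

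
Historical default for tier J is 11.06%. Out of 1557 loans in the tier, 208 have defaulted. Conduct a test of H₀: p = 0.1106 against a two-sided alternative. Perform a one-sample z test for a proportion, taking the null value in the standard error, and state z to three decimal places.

z = 2.892

p̂ = 208/1557 = 0.13359.
Standard error under H₀: √(0.1106×0.8894/1557) = 0.00795.
z = (0.13359 − 0.1106)/0.00795 = 0.02299/0.00795 = 2.892.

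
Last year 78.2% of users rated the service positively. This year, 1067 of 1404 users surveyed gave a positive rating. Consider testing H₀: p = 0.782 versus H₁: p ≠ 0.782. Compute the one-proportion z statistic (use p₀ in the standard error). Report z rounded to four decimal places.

z = -1.9991

p̂ = 1067/1404 ≈ 0.759972.
SE = √(p₀(1−p₀)/n) = √(0.17048/1404) = 0.011019.
z = (0.759972 − 0.782)/0.011019 = -0.022028/0.011019 = -1.9991.
p-value = 2·P(Z > 1.999) ≈ 0.0456.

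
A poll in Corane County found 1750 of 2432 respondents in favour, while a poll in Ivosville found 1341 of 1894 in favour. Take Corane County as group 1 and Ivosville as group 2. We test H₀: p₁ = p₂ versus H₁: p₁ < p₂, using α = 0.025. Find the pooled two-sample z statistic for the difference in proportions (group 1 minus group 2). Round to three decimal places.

z = 0.834

p̂₁ = 1750/2432 = 0.71957, p̂₂ = 1341/1894 = 0.70803.
Pooled p̂ = (1750+1341)/(2432+1894) = 3091/4326 = 0.71452.
SE = √(0.203983 × 0.000939167) = 0.01384.
z = (0.71957 − 0.70803)/0.01384 = 0.01154/0.01384 = 0.834.
p-value = P(Z < 0.834) ≈ 0.7979, so at α = 0.025 we fail to reject H₀.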